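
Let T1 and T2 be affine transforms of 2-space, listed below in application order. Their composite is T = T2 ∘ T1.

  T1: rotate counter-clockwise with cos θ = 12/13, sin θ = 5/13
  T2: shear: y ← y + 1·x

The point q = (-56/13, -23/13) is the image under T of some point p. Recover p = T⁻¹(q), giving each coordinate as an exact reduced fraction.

p = (-3, 4)

T1 = [12/13 -5/13 0; 5/13 12/13 0; 0 0 1]
T2·T1 = [12/13 -5/13 0; 17/13 7/13 0; 0 0 1]
det M = 1; M⁻¹ = [7/13 5/13 0; -17/13 12/13 0; 0 0 1]
M⁻¹ · (-56/13, -23/13)ᵀ = (-3, 4)ᵀ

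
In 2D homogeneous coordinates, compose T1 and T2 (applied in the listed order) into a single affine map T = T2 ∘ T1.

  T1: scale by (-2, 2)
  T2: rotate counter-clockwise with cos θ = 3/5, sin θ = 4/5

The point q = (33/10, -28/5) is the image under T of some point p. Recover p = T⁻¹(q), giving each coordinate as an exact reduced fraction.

T1 = [-2 0 0; 0 2 0; 0 0 1]
T2·T1 = [-6/5 -8/5 0; -8/5 6/5 0; 0 0 1]
det M = -4; M⁻¹ = [-3/10 -2/5 0; -2/5 3/10 0; 0 0 1]
M⁻¹ · (33/10, -28/5)ᵀ = (5/4, -3)ᵀ

p = (5/4, -3)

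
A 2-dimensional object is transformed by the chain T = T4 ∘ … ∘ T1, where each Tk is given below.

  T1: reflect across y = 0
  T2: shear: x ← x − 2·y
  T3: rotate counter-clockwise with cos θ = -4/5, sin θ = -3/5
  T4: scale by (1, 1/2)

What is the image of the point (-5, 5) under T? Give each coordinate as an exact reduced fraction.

T1 reflect across y = 0: (-5, 5) → (-5, -5)
T2 shear: x ← x − 2·y: (-5, -5) → (5, -5)
T3 rotate counter-clockwise with cos θ = -4/5, sin θ = -3/5: (5, -5) → (-7, 1)
T4 scale by (1, 1/2): (-7, 1) → (-7, 1/2)

T(p) = (-7, 1/2)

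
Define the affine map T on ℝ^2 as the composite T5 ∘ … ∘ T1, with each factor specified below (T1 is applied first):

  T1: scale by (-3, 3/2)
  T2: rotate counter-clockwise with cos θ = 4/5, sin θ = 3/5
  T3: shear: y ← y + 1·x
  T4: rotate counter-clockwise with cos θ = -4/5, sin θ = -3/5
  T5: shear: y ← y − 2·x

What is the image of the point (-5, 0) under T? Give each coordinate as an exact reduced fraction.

T1 scale by (-3, 3/2): (-5, 0) → (15, 0)
T2 rotate counter-clockwise with cos θ = 4/5, sin θ = 3/5: (15, 0) → (12, 9)
T3 shear: y ← y + 1·x: (12, 9) → (12, 21)
T4 rotate counter-clockwise with cos θ = -4/5, sin θ = -3/5: (12, 21) → (3, -24)
T5 shear: y ← y − 2·x: (3, -24) → (3, -30)

T(p) = (3, -30)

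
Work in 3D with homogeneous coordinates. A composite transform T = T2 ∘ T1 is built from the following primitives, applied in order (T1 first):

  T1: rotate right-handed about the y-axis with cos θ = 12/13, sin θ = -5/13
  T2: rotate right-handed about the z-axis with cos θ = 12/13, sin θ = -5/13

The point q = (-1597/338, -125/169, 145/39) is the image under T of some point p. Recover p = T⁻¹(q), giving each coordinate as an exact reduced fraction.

T1 = [12/13 0 -5/13 0; 0 1 0 0; 5/13 0 12/13 0; 0 0 0 1]
T2·T1 = [144/169 5/13 -60/169 0; -60/169 12/13 25/169 0; 5/13 0 12/13 0; 0 0 0 1]
det M = 1; M⁻¹ = [144/169 -60/169 5/13 0; 5/13 12/13 0 0; -60/169 25/169 12/13 0; 0 0 0 1]
M⁻¹ · (-1597/338, -125/169, 145/39)ᵀ = (-7/3, -5/2, 5)ᵀ

p = (-7/3, -5/2, 5)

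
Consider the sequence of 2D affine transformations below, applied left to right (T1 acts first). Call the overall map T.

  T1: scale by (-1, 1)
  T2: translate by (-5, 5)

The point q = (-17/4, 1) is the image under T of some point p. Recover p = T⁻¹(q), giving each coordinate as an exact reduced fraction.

T1 = [-1 0 0; 0 1 0; 0 0 1]
T2·T1 = [-1 0 -5; 0 1 5; 0 0 1]
det M = -1; M⁻¹ = [-1 0 -5; 0 1 -5; 0 0 1]
M⁻¹ · (-17/4, 1)ᵀ = (-3/4, -4)ᵀ

p = (-3/4, -4)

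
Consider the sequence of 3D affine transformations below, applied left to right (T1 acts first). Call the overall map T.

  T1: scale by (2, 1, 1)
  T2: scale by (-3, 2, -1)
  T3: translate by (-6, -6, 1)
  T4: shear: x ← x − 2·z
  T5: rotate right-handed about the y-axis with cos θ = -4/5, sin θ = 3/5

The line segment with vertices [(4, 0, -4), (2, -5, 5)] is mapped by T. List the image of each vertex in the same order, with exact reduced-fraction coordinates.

image vertices: (35, -6, 20), (28/5, -16, 46/5)

T1 scale by (2, 1, 1): (4, 0, -4) → (8, 0, -4); (2, -5, 5) → (4, -5, 5)
T2 scale by (-3, 2, -1): (8, 0, -4) → (-24, 0, 4); (4, -5, 5) → (-12, -10, -5)
T3 translate by (-6, -6, 1): (-24, 0, 4) → (-30, -6, 5); (-12, -10, -5) → (-18, -16, -4)
T4 shear: x ← x − 2·z: (-30, -6, 5) → (-40, -6, 5); (-18, -16, -4) → (-10, -16, -4)
T5 rotate right-handed about the y-axis with cos θ = -4/5, sin θ = 3/5: (-40, -6, 5) → (35, -6, 20); (-10, -16, -4) → (28/5, -16, 46/5)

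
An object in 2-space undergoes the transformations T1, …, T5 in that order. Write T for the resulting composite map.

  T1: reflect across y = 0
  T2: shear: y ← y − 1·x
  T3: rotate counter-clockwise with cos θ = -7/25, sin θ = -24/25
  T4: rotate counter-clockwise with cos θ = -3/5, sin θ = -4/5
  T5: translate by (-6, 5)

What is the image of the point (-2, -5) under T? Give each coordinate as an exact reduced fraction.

T(p) = (-52/5, -4/5)

T1 reflect across y = 0: (-2, -5) → (-2, 5)
T2 shear: y ← y − 1·x: (-2, 5) → (-2, 7)
T3 rotate counter-clockwise with cos θ = -7/25, sin θ = -24/25: (-2, 7) → (182/25, -1/25)
T4 rotate counter-clockwise with cos θ = -3/5, sin θ = -4/5: (182/25, -1/25) → (-22/5, -29/5)
T5 translate by (-6, 5): (-22/5, -29/5) → (-52/5, -4/5)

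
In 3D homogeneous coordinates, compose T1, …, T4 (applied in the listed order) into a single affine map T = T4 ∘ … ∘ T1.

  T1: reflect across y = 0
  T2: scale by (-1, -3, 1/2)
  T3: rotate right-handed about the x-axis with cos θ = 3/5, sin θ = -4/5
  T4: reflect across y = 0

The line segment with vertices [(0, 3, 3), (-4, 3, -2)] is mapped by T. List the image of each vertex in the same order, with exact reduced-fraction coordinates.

T1 reflect across y = 0: (0, 3, 3) → (0, -3, 3); (-4, 3, -2) → (-4, -3, -2)
T2 scale by (-1, -3, 1/2): (0, -3, 3) → (0, 9, 3/2); (-4, -3, -2) → (4, 9, -1)
T3 rotate right-handed about the x-axis with cos θ = 3/5, sin θ = -4/5: (0, 9, 3/2) → (0, 33/5, -63/10); (4, 9, -1) → (4, 23/5, -39/5)
T4 reflect across y = 0: (0, 33/5, -63/10) → (0, -33/5, -63/10); (4, 23/5, -39/5) → (4, -23/5, -39/5)

image vertices: (0, -33/5, -63/10), (4, -23/5, -39/5)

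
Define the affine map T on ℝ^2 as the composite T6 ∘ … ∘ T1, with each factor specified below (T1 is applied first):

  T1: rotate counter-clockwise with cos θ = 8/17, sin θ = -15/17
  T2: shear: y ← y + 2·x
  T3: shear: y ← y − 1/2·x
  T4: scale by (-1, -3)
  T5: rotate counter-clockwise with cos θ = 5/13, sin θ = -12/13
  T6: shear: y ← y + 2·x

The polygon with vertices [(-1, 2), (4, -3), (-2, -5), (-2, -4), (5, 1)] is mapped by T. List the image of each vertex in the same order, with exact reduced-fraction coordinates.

image vertices: (-142/13, -5524/221), (223/13, 17957/442), (337/13, 25127/442), (268/13, 9940/221), (-49/13, -2477/442)

T1 rotate counter-clockwise with cos θ = 8/17, sin θ = -15/17: (-1, 2) → (22/17, 31/17); (4, -3) → (-13/17, -84/17); (-2, -5) → (-91/17, -10/17); (-2, -4) → (-76/17, -2/17); (5, 1) → (55/17, -67/17)
T2 shear: y ← y + 2·x: (22/17, 31/17) → (22/17, 75/17); (-13/17, -84/17) → (-13/17, -110/17); (-91/17, -10/17) → (-91/17, -192/17); (-76/17, -2/17) → (-76/17, -154/17); (55/17, -67/17) → (55/17, 43/17)
T3 shear: y ← y − 1/2·x: (22/17, 75/17) → (22/17, 64/17); (-13/17, -110/17) → (-13/17, -207/34); (-91/17, -192/17) → (-91/17, -293/34); (-76/17, -154/17) → (-76/17, -116/17); (55/17, 43/17) → (55/17, 31/34)
T4 scale by (-1, -3): (22/17, 64/17) → (-22/17, -192/17); (-13/17, -207/34) → (13/17, 621/34); (-91/17, -293/34) → (91/17, 879/34); (-76/17, -116/17) → (76/17, 348/17); (55/17, 31/34) → (-55/17, -93/34)
T5 rotate counter-clockwise with cos θ = 5/13, sin θ = -12/13: (-22/17, -192/17) → (-142/13, -696/221); (13/17, 621/34) → (223/13, 2793/442); (91/17, 879/34) → (337/13, 2211/442); (76/17, 348/17) → (268/13, 828/221); (-55/17, -93/34) → (-49/13, 855/442)
T6 shear: y ← y + 2·x: (-142/13, -696/221) → (-142/13, -5524/221); (223/13, 2793/442) → (223/13, 17957/442); (337/13, 2211/442) → (337/13, 25127/442); (268/13, 828/221) → (268/13, 9940/221); (-49/13, 855/442) → (-49/13, -2477/442)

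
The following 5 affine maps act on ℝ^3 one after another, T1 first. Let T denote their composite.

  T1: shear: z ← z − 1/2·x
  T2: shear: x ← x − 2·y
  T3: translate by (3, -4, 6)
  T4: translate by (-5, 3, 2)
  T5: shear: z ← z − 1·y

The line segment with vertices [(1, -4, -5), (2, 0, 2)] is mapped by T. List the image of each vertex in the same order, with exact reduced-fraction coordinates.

T1 shear: z ← z − 1/2·x: (1, -4, -5) → (1, -4, -11/2); (2, 0, 2) → (2, 0, 1)
T2 shear: x ← x − 2·y: (1, -4, -11/2) → (9, -4, -11/2); (2, 0, 1) → (2, 0, 1)
T3 translate by (3, -4, 6): (9, -4, -11/2) → (12, -8, 1/2); (2, 0, 1) → (5, -4, 7)
T4 translate by (-5, 3, 2): (12, -8, 1/2) → (7, -5, 5/2); (5, -4, 7) → (0, -1, 9)
T5 shear: z ← z − 1·y: (7, -5, 5/2) → (7, -5, 15/2); (0, -1, 9) → (0, -1, 10)

image vertices: (7, -5, 15/2), (0, -1, 10)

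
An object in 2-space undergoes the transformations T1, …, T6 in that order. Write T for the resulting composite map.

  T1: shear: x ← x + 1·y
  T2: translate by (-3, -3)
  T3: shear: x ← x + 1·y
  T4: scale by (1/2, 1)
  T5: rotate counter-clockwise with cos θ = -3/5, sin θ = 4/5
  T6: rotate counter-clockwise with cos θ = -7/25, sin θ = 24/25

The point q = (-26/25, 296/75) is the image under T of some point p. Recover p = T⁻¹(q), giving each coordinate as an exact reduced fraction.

T1 = [1 1 0; 0 1 0; 0 0 1]
T2·T1 = [1 1 -3; 0 1 -3; 0 0 1]
T3·…·T1 = [1 2 -6; 0 1 -3; 0 0 1]
T4·…·T1 = [1/2 1 -3; 0 1 -3; 0 0 1]
T5·…·T1 = [-3/10 -7/5 21/5; 2/5 1/5 -3/5; 0 0 1]
T6·…·T1 = [-3/10 1/5 -3/5; -2/5 -7/5 21/5; 0 0 1]
det M = 1/2; M⁻¹ = [-14/5 -2/5 0; 4/5 -3/5 3; 0 0 1]
M⁻¹ · (-26/25, 296/75)ᵀ = (4/3, -1/5)ᵀ

p = (4/3, -1/5)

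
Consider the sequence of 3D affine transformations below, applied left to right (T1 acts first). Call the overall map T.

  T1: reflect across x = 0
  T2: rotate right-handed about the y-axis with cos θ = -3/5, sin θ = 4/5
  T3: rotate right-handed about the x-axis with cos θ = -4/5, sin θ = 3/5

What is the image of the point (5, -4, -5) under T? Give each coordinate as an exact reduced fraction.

T1 reflect across x = 0: (5, -4, -5) → (-5, -4, -5)
T2 rotate right-handed about the y-axis with cos θ = -3/5, sin θ = 4/5: (-5, -4, -5) → (-1, -4, 7)
T3 rotate right-handed about the x-axis with cos θ = -4/5, sin θ = 3/5: (-1, -4, 7) → (-1, -1, -8)

T(p) = (-1, -1, -8)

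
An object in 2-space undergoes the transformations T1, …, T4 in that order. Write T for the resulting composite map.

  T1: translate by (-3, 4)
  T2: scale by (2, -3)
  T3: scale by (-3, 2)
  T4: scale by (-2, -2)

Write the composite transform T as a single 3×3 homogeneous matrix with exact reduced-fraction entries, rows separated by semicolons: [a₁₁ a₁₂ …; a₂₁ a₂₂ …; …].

T1 = [1 0 -3; 0 1 4; 0 0 1]
T2·T1 = [2 0 -6; 0 -3 -12; 0 0 1]
T3·…·T1 = [-6 0 18; 0 -6 -24; 0 0 1]
T4·…·T1 = [12 0 -36; 0 12 48; 0 0 1]

T = [12 0 -36; 0 12 48; 0 0 1]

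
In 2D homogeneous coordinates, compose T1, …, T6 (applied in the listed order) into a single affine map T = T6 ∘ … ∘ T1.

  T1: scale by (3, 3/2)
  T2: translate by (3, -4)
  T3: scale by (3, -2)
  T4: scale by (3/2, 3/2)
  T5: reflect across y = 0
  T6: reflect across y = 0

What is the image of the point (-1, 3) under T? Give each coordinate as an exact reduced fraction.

T1 scale by (3, 3/2): (-1, 3) → (-3, 9/2)
T2 translate by (3, -4): (-3, 9/2) → (0, 1/2)
T3 scale by (3, -2): (0, 1/2) → (0, -1)
T4 scale by (3/2, 3/2): (0, -1) → (0, -3/2)
T5 reflect across y = 0: (0, -3/2) → (0, 3/2)
T6 reflect across y = 0: (0, 3/2) → (0, -3/2)

T(p) = (0, -3/2)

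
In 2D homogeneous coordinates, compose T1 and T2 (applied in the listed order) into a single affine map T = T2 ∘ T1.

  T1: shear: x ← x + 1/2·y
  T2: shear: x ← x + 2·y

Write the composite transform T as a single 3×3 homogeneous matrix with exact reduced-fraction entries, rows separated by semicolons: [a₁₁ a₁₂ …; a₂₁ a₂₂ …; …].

T = [1 5/2 0; 0 1 0; 0 0 1]

T1 = [1 1/2 0; 0 1 0; 0 0 1]
T2·T1 = [1 5/2 0; 0 1 0; 0 0 1]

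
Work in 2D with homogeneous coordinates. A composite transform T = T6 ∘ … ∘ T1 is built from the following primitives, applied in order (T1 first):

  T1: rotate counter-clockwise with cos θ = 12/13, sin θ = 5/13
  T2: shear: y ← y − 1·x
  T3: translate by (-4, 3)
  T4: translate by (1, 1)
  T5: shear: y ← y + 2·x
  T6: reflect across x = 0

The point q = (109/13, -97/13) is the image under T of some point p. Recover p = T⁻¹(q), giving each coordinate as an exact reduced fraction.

p = (-5, 2)

T1 = [12/13 -5/13 0; 5/13 12/13 0; 0 0 1]
T2·T1 = [12/13 -5/13 0; -7/13 17/13 0; 0 0 1]
T3·…·T1 = [12/13 -5/13 -4; -7/13 17/13 3; 0 0 1]
T4·…·T1 = [12/13 -5/13 -3; -7/13 17/13 4; 0 0 1]
T5·…·T1 = [12/13 -5/13 -3; 17/13 7/13 -2; 0 0 1]
T6·…·T1 = [-12/13 5/13 3; 17/13 7/13 -2; 0 0 1]
det M = -1; M⁻¹ = [-7/13 5/13 31/13; 17/13 12/13 -27/13; 0 0 1]
M⁻¹ · (109/13, -97/13)ᵀ = (-5, 2)ᵀ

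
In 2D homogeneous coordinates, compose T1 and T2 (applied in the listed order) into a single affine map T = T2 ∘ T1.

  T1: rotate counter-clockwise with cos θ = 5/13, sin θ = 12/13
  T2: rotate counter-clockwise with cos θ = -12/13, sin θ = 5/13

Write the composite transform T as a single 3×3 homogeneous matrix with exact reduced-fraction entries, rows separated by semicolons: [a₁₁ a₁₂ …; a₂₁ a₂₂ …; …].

T = [-120/169 119/169 0; -119/169 -120/169 0; 0 0 1]

T1 = [5/13 -12/13 0; 12/13 5/13 0; 0 0 1]
T2·T1 = [-120/169 119/169 0; -119/169 -120/169 0; 0 0 1]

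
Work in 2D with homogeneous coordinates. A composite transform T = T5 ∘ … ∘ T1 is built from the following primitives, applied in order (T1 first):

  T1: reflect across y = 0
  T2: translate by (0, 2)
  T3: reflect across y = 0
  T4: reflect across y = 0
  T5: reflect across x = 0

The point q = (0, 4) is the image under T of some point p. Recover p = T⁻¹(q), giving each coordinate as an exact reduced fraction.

p = (0, -2)

T1 = [1 0 0; 0 -1 0; 0 0 1]
T2·T1 = [1 0 0; 0 -1 2; 0 0 1]
T3·…·T1 = [1 0 0; 0 1 -2; 0 0 1]
T4·…·T1 = [1 0 0; 0 -1 2; 0 0 1]
T5·…·T1 = [-1 0 0; 0 -1 2; 0 0 1]
det M = 1; M⁻¹ = [-1 0 0; 0 -1 2; 0 0 1]
M⁻¹ · (0, 4)ᵀ = (0, -2)ᵀ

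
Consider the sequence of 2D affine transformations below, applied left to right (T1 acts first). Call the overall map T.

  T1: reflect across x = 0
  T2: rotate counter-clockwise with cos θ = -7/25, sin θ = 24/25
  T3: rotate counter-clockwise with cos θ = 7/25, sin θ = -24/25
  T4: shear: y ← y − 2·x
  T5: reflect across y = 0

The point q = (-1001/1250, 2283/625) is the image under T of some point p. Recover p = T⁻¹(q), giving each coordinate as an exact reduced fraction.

p = (7/2, -4)

T1 = [-1 0 0; 0 1 0; 0 0 1]
T2·T1 = [7/25 -24/25 0; -24/25 -7/25 0; 0 0 1]
T3·…·T1 = [-527/625 -336/625 0; -336/625 527/625 0; 0 0 1]
T4·…·T1 = [-527/625 -336/625 0; 718/625 1199/625 0; 0 0 1]
T5·…·T1 = [-527/625 -336/625 0; -718/625 -1199/625 0; 0 0 1]
det M = 1; M⁻¹ = [-1199/625 336/625 0; 718/625 -527/625 0; 0 0 1]
M⁻¹ · (-1001/1250, 2283/625)ᵀ = (7/2, -4)ᵀ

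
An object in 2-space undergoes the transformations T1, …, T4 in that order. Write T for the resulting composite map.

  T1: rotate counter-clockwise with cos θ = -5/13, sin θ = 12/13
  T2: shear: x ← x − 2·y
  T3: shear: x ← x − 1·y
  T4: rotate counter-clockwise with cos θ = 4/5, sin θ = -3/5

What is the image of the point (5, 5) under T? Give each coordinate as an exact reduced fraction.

T1 rotate counter-clockwise with cos θ = -5/13, sin θ = 12/13: (5, 5) → (-85/13, 35/13)
T2 shear: x ← x − 2·y: (-85/13, 35/13) → (-155/13, 35/13)
T3 shear: x ← x − 1·y: (-155/13, 35/13) → (-190/13, 35/13)
T4 rotate counter-clockwise with cos θ = 4/5, sin θ = -3/5: (-190/13, 35/13) → (-131/13, 142/13)

T(p) = (-131/13, 142/13)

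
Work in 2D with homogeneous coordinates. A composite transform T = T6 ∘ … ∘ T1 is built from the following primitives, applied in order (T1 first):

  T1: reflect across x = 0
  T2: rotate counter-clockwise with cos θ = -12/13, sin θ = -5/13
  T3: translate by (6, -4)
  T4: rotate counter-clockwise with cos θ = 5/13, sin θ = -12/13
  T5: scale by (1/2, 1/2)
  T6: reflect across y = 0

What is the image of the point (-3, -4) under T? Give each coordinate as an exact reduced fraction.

T1 reflect across x = 0: (-3, -4) → (3, -4)
T2 rotate counter-clockwise with cos θ = -12/13, sin θ = -5/13: (3, -4) → (-56/13, 33/13)
T3 translate by (6, -4): (-56/13, 33/13) → (22/13, -19/13)
T4 rotate counter-clockwise with cos θ = 5/13, sin θ = -12/13: (22/13, -19/13) → (-118/169, -359/169)
T5 scale by (1/2, 1/2): (-118/169, -359/169) → (-59/169, -359/338)
T6 reflect across y = 0: (-59/169, -359/338) → (-59/169, 359/338)

T(p) = (-59/169, 359/338)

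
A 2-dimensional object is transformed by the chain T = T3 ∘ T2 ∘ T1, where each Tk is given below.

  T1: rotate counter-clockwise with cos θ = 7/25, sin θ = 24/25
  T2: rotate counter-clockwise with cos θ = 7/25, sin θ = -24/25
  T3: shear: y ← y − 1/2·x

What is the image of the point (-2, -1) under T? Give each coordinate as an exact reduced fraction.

T(p) = (-2, 0)

T1 rotate counter-clockwise with cos θ = 7/25, sin θ = 24/25: (-2, -1) → (2/5, -11/5)
T2 rotate counter-clockwise with cos θ = 7/25, sin θ = -24/25: (2/5, -11/5) → (-2, -1)
T3 shear: y ← y − 1/2·x: (-2, -1) → (-2, 0)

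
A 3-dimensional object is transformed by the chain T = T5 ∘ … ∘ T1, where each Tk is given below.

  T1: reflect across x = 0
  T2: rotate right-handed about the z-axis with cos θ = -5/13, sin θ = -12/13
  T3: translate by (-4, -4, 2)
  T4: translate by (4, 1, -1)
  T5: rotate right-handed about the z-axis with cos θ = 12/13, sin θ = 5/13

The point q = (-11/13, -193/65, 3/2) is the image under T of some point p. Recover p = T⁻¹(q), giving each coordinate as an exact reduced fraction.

p = (-1/5, -2, 1/2)

T1 = [-1 0 0 0; 0 1 0 0; 0 0 1 0; 0 0 0 1]
T2·T1 = [5/13 12/13 0 0; 12/13 -5/13 0 0; 0 0 1 0; 0 0 0 1]
T3·…·T1 = [5/13 12/13 0 -4; 12/13 -5/13 0 -4; 0 0 1 2; 0 0 0 1]
T4·…·T1 = [5/13 12/13 0 0; 12/13 -5/13 0 -3; 0 0 1 1; 0 0 0 1]
T5·…·T1 = [0 1 0 15/13; 1 0 0 -36/13; 0 0 1 1; 0 0 0 1]
det M = -1; M⁻¹ = [0 1 0 36/13; 1 0 0 -15/13; 0 0 1 -1; 0 0 0 1]
M⁻¹ · (-11/13, -193/65, 3/2)ᵀ = (-1/5, -2, 1/2)ᵀ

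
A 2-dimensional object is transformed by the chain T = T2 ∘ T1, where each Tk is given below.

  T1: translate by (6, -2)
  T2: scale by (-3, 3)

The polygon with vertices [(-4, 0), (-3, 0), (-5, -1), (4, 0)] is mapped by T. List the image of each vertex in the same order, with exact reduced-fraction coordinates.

image vertices: (-6, -6), (-9, -6), (-3, -9), (-30, -6)

T1 translate by (6, -2): (-4, 0) → (2, -2); (-3, 0) → (3, -2); (-5, -1) → (1, -3); (4, 0) → (10, -2)
T2 scale by (-3, 3): (2, -2) → (-6, -6); (3, -2) → (-9, -6); (1, -3) → (-3, -9); (10, -2) → (-30, -6)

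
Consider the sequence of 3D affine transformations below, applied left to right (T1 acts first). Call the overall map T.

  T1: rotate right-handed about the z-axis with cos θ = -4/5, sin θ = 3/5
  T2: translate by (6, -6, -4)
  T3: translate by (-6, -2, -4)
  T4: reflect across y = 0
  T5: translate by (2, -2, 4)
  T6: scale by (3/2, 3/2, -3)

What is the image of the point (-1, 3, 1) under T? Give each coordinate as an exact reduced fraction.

T(p) = (3/2, 27/2, 9)

T1 rotate right-handed about the z-axis with cos θ = -4/5, sin θ = 3/5: (-1, 3, 1) → (-1, -3, 1)
T2 translate by (6, -6, -4): (-1, -3, 1) → (5, -9, -3)
T3 translate by (-6, -2, -4): (5, -9, -3) → (-1, -11, -7)
T4 reflect across y = 0: (-1, -11, -7) → (-1, 11, -7)
T5 translate by (2, -2, 4): (-1, 11, -7) → (1, 9, -3)
T6 scale by (3/2, 3/2, -3): (1, 9, -3) → (3/2, 27/2, 9)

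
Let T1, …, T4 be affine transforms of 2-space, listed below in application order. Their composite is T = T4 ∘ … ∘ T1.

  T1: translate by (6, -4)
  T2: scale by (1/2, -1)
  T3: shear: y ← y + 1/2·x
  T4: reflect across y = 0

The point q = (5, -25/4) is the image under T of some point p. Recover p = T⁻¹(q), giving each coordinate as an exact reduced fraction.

p = (4, 1/4)

T1 = [1 0 6; 0 1 -4; 0 0 1]
T2·T1 = [1/2 0 3; 0 -1 4; 0 0 1]
T3·…·T1 = [1/2 0 3; 1/4 -1 11/2; 0 0 1]
T4·…·T1 = [1/2 0 3; -1/4 1 -11/2; 0 0 1]
det M = 1/2; M⁻¹ = [2 0 -6; 1/2 1 4; 0 0 1]
M⁻¹ · (5, -25/4)ᵀ = (4, 1/4)ᵀ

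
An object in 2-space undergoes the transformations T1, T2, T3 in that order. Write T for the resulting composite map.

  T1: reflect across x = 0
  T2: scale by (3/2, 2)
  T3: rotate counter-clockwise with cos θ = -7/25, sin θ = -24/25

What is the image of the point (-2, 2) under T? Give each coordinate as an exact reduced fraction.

T1 reflect across x = 0: (-2, 2) → (2, 2)
T2 scale by (3/2, 2): (2, 2) → (3, 4)
T3 rotate counter-clockwise with cos θ = -7/25, sin θ = -24/25: (3, 4) → (3, -4)

T(p) = (3, -4)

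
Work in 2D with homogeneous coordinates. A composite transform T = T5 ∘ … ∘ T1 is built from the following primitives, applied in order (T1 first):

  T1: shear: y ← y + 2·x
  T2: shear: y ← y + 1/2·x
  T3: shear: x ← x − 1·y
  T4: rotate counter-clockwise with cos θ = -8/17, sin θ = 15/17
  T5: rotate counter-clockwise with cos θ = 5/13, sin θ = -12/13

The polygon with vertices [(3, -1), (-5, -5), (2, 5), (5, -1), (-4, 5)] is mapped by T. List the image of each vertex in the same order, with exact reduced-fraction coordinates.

image vertices: (-3203/442, 623/442), (9485/442, -625/442), (-2830/221, 32/221), (-5753/442, 997/442), (995/221, -529/221)

T1 shear: y ← y + 2·x: (3, -1) → (3, 5); (-5, -5) → (-5, -15); (2, 5) → (2, 9); (5, -1) → (5, 9); (-4, 5) → (-4, -3)
T2 shear: y ← y + 1/2·x: (3, 5) → (3, 13/2); (-5, -15) → (-5, -35/2); (2, 9) → (2, 10); (5, 9) → (5, 23/2); (-4, -3) → (-4, -5)
T3 shear: x ← x − 1·y: (3, 13/2) → (-7/2, 13/2); (-5, -35/2) → (25/2, -35/2); (2, 10) → (-8, 10); (5, 23/2) → (-13/2, 23/2); (-4, -5) → (1, -5)
T4 rotate counter-clockwise with cos θ = -8/17, sin θ = 15/17: (-7/2, 13/2) → (-139/34, -209/34); (25/2, -35/2) → (325/34, 655/34); (-8, 10) → (-86/17, -200/17); (-13/2, 23/2) → (-241/34, -379/34); (1, -5) → (67/17, 55/17)
T5 rotate counter-clockwise with cos θ = 5/13, sin θ = -12/13: (-139/34, -209/34) → (-3203/442, 623/442); (325/34, 655/34) → (9485/442, -625/442); (-86/17, -200/17) → (-2830/221, 32/221); (-241/34, -379/34) → (-5753/442, 997/442); (67/17, 55/17) → (995/221, -529/221)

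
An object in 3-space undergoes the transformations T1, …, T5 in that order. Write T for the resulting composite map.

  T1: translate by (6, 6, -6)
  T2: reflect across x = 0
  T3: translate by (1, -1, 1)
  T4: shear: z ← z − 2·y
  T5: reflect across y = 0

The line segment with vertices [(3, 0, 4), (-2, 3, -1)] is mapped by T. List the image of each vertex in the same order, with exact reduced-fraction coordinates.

image vertices: (-8, -5, -11), (-3, -8, -22)

T1 translate by (6, 6, -6): (3, 0, 4) → (9, 6, -2); (-2, 3, -1) → (4, 9, -7)
T2 reflect across x = 0: (9, 6, -2) → (-9, 6, -2); (4, 9, -7) → (-4, 9, -7)
T3 translate by (1, -1, 1): (-9, 6, -2) → (-8, 5, -1); (-4, 9, -7) → (-3, 8, -6)
T4 shear: z ← z − 2·y: (-8, 5, -1) → (-8, 5, -11); (-3, 8, -6) → (-3, 8, -22)
T5 reflect across y = 0: (-8, 5, -11) → (-8, -5, -11); (-3, 8, -22) → (-3, -8, -22)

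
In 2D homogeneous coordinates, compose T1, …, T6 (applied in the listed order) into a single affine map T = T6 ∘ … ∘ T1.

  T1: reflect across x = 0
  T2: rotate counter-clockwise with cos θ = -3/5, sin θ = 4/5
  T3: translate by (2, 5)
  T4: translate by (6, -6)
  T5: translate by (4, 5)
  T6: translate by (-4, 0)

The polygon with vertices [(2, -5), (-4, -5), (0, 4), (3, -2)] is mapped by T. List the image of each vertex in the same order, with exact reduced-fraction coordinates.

T1 reflect across x = 0: (2, -5) → (-2, -5); (-4, -5) → (4, -5); (0, 4) → (0, 4); (3, -2) → (-3, -2)
T2 rotate counter-clockwise with cos θ = -3/5, sin θ = 4/5: (-2, -5) → (26/5, 7/5); (4, -5) → (8/5, 31/5); (0, 4) → (-16/5, -12/5); (-3, -2) → (17/5, -6/5)
T3 translate by (2, 5): (26/5, 7/5) → (36/5, 32/5); (8/5, 31/5) → (18/5, 56/5); (-16/5, -12/5) → (-6/5, 13/5); (17/5, -6/5) → (27/5, 19/5)
T4 translate by (6, -6): (36/5, 32/5) → (66/5, 2/5); (18/5, 56/5) → (48/5, 26/5); (-6/5, 13/5) → (24/5, -17/5); (27/5, 19/5) → (57/5, -11/5)
T5 translate by (4, 5): (66/5, 2/5) → (86/5, 27/5); (48/5, 26/5) → (68/5, 51/5); (24/5, -17/5) → (44/5, 8/5); (57/5, -11/5) → (77/5, 14/5)
T6 translate by (-4, 0): (86/5, 27/5) → (66/5, 27/5); (68/5, 51/5) → (48/5, 51/5); (44/5, 8/5) → (24/5, 8/5); (77/5, 14/5) → (57/5, 14/5)

image vertices: (66/5, 27/5), (48/5, 51/5), (24/5, 8/5), (57/5, 14/5)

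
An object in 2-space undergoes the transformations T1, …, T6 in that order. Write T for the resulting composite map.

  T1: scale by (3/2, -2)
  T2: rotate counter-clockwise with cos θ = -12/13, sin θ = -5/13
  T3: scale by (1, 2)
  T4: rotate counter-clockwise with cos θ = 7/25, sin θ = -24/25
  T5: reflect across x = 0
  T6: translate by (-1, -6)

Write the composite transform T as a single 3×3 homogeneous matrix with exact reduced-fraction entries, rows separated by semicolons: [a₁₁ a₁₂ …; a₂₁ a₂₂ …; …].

T = [486/325 -1082/325 -1; 327/325 576/325 -6; 0 0 1]

T1 = [3/2 0 0; 0 -2 0; 0 0 1]
T2·T1 = [-18/13 -10/13 0; -15/26 24/13 0; 0 0 1]
T3·…·T1 = [-18/13 -10/13 0; -15/13 48/13 0; 0 0 1]
T4·…·T1 = [-486/325 1082/325 0; 327/325 576/325 0; 0 0 1]
T5·…·T1 = [486/325 -1082/325 0; 327/325 576/325 0; 0 0 1]
T6·…·T1 = [486/325 -1082/325 -1; 327/325 576/325 -6; 0 0 1]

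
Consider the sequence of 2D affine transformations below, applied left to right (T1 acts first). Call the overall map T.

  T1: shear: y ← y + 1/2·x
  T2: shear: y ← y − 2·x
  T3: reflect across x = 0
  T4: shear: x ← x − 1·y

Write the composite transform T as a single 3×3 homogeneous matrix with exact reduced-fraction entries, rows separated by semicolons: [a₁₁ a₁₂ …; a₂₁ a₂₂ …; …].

T1 = [1 0 0; 1/2 1 0; 0 0 1]
T2·T1 = [1 0 0; -3/2 1 0; 0 0 1]
T3·…·T1 = [-1 0 0; -3/2 1 0; 0 0 1]
T4·…·T1 = [1/2 -1 0; -3/2 1 0; 0 0 1]

T = [1/2 -1 0; -3/2 1 0; 0 0 1]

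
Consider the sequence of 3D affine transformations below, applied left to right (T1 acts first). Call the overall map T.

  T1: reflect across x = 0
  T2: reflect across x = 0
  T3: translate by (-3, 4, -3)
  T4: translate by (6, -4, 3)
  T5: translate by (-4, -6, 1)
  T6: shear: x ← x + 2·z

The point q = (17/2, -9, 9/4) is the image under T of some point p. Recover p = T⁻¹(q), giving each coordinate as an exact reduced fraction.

T1 = [-1 0 0 0; 0 1 0 0; 0 0 1 0; 0 0 0 1]
T2·T1 = [1 0 0 0; 0 1 0 0; 0 0 1 0; 0 0 0 1]
T3·…·T1 = [1 0 0 -3; 0 1 0 4; 0 0 1 -3; 0 0 0 1]
T4·…·T1 = [1 0 0 3; 0 1 0 0; 0 0 1 0; 0 0 0 1]
T5·…·T1 = [1 0 0 -1; 0 1 0 -6; 0 0 1 1; 0 0 0 1]
T6·…·T1 = [1 0 2 1; 0 1 0 -6; 0 0 1 1; 0 0 0 1]
det M = 1; M⁻¹ = [1 0 -2 1; 0 1 0 6; 0 0 1 -1; 0 0 0 1]
M⁻¹ · (17/2, -9, 9/4)ᵀ = (5, -3, 5/4)ᵀ

p = (5, -3, 5/4)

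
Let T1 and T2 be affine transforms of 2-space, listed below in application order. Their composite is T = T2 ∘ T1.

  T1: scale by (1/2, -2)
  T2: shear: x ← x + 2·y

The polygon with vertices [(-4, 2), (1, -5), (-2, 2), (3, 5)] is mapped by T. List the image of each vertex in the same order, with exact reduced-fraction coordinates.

T1 scale by (1/2, -2): (-4, 2) → (-2, -4); (1, -5) → (1/2, 10); (-2, 2) → (-1, -4); (3, 5) → (3/2, -10)
T2 shear: x ← x + 2·y: (-2, -4) → (-10, -4); (1/2, 10) → (41/2, 10); (-1, -4) → (-9, -4); (3/2, -10) → (-37/2, -10)

image vertices: (-10, -4), (41/2, 10), (-9, -4), (-37/2, -10)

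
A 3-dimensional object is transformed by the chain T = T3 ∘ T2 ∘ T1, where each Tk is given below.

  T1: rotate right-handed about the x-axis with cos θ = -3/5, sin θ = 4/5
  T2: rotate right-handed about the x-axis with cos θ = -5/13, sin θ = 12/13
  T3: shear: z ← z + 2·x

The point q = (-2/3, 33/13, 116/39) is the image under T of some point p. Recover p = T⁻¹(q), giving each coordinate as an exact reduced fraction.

p = (-2/3, -5, 0)

T1 = [1 0 0 0; 0 -3/5 -4/5 0; 0 4/5 -3/5 0; 0 0 0 1]
T2·T1 = [1 0 0 0; 0 -33/65 56/65 0; 0 -56/65 -33/65 0; 0 0 0 1]
T3·…·T1 = [1 0 0 0; 0 -33/65 56/65 0; 2 -56/65 -33/65 0; 0 0 0 1]
det M = 1; M⁻¹ = [1 0 0 0; 112/65 -33/65 -56/65 0; 66/65 56/65 -33/65 0; 0 0 0 1]
M⁻¹ · (-2/3, 33/13, 116/39)ᵀ = (-2/3, -5, 0)ᵀ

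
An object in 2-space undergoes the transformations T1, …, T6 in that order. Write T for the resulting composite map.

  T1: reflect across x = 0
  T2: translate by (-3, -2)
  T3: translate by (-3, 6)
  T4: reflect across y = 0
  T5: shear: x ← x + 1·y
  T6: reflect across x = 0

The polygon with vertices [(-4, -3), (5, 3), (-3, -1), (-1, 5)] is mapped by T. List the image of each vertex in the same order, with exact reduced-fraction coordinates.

T1 reflect across x = 0: (-4, -3) → (4, -3); (5, 3) → (-5, 3); (-3, -1) → (3, -1); (-1, 5) → (1, 5)
T2 translate by (-3, -2): (4, -3) → (1, -5); (-5, 3) → (-8, 1); (3, -1) → (0, -3); (1, 5) → (-2, 3)
T3 translate by (-3, 6): (1, -5) → (-2, 1); (-8, 1) → (-11, 7); (0, -3) → (-3, 3); (-2, 3) → (-5, 9)
T4 reflect across y = 0: (-2, 1) → (-2, -1); (-11, 7) → (-11, -7); (-3, 3) → (-3, -3); (-5, 9) → (-5, -9)
T5 shear: x ← x + 1·y: (-2, -1) → (-3, -1); (-11, -7) → (-18, -7); (-3, -3) → (-6, -3); (-5, -9) → (-14, -9)
T6 reflect across x = 0: (-3, -1) → (3, -1); (-18, -7) → (18, -7); (-6, -3) → (6, -3); (-14, -9) → (14, -9)

image vertices: (3, -1), (18, -7), (6, -3), (14, -9)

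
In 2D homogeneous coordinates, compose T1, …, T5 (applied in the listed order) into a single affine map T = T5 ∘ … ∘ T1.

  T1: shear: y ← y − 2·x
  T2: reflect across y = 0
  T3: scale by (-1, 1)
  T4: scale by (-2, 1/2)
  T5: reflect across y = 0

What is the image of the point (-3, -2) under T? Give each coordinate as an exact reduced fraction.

T(p) = (-6, 2)

T1 shear: y ← y − 2·x: (-3, -2) → (-3, 4)
T2 reflect across y = 0: (-3, 4) → (-3, -4)
T3 scale by (-1, 1): (-3, -4) → (3, -4)
T4 scale by (-2, 1/2): (3, -4) → (-6, -2)
T5 reflect across y = 0: (-6, -2) → (-6, 2)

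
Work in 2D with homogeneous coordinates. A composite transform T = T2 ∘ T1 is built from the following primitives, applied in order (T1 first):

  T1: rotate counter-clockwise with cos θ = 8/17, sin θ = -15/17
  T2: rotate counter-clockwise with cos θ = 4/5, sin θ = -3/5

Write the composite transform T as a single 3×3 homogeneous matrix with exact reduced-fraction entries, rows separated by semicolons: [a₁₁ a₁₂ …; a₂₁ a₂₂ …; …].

T1 = [8/17 15/17 0; -15/17 8/17 0; 0 0 1]
T2·T1 = [-13/85 84/85 0; -84/85 -13/85 0; 0 0 1]

T = [-13/85 84/85 0; -84/85 -13/85 0; 0 0 1]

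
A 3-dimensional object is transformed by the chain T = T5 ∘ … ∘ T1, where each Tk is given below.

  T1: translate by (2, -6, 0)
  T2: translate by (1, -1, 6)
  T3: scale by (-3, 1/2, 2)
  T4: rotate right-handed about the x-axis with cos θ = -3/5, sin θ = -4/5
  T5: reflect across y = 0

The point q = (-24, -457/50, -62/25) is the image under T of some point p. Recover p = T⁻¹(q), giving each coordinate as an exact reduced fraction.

p = (5, 0, -8/5)

T1 = [1 0 0 2; 0 1 0 -6; 0 0 1 0; 0 0 0 1]
T2·T1 = [1 0 0 3; 0 1 0 -7; 0 0 1 6; 0 0 0 1]
T3·…·T1 = [-3 0 0 -9; 0 1/2 0 -7/2; 0 0 2 12; 0 0 0 1]
T4·…·T1 = [-3 0 0 -9; 0 -3/10 8/5 117/10; 0 -2/5 -6/5 -22/5; 0 0 0 1]
T5·…·T1 = [-3 0 0 -9; 0 3/10 -8/5 -117/10; 0 -2/5 -6/5 -22/5; 0 0 0 1]
det M = 3; M⁻¹ = [-1/3 0 0 -3; 0 6/5 -8/5 7; 0 -2/5 -3/10 -6; 0 0 0 1]
M⁻¹ · (-24, -457/50, -62/25)ᵀ = (5, 0, -8/5)ᵀ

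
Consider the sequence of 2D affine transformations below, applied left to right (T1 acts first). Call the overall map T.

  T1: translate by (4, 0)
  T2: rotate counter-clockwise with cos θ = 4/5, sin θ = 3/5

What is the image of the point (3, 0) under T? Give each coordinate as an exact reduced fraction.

T1 translate by (4, 0): (3, 0) → (7, 0)
T2 rotate counter-clockwise with cos θ = 4/5, sin θ = 3/5: (7, 0) → (28/5, 21/5)

T(p) = (28/5, 21/5)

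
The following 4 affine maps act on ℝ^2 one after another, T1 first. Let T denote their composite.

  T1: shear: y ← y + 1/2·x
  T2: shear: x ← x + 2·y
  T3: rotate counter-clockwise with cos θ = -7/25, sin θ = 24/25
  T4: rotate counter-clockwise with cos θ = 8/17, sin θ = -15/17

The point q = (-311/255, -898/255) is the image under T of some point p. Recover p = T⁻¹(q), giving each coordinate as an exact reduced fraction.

T1 = [1 0 0; 1/2 1 0; 0 0 1]
T2·T1 = [2 2 0; 1/2 1 0; 0 0 1]
T3·…·T1 = [-26/25 -38/25 0; 89/50 41/25 0; 0 0 1]
T4·…·T1 = [919/850 311/425 0; 746/425 898/425 0; 0 0 1]
det M = 1; M⁻¹ = [898/425 -311/425 0; -746/425 919/850 0; 0 0 1]
M⁻¹ · (-311/255, -898/255)ᵀ = (0, -5/3)ᵀ

p = (0, -5/3)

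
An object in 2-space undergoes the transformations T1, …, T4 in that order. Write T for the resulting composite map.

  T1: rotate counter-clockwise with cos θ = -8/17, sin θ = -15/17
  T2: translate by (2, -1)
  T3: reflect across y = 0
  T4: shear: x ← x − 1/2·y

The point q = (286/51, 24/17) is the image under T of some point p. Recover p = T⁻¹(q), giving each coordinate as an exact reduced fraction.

p = (-5/3, 4)

T1 = [-8/17 15/17 0; -15/17 -8/17 0; 0 0 1]
T2·T1 = [-8/17 15/17 2; -15/17 -8/17 -1; 0 0 1]
T3·…·T1 = [-8/17 15/17 2; 15/17 8/17 1; 0 0 1]
T4·…·T1 = [-31/34 11/17 3/2; 15/17 8/17 1; 0 0 1]
det M = -1; M⁻¹ = [-8/17 11/17 1/17; 15/17 31/34 -38/17; 0 0 1]
M⁻¹ · (286/51, 24/17)ᵀ = (-5/3, 4)ᵀ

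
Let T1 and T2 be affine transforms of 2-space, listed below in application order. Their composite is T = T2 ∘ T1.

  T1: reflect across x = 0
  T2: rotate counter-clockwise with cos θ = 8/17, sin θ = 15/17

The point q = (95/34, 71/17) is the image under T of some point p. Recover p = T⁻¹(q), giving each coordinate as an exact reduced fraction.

T1 = [-1 0 0; 0 1 0; 0 0 1]
T2·T1 = [-8/17 -15/17 0; -15/17 8/17 0; 0 0 1]
det M = -1; M⁻¹ = [-8/17 -15/17 0; -15/17 8/17 0; 0 0 1]
M⁻¹ · (95/34, 71/17)ᵀ = (-5, -1/2)ᵀ

p = (-5, -1/2)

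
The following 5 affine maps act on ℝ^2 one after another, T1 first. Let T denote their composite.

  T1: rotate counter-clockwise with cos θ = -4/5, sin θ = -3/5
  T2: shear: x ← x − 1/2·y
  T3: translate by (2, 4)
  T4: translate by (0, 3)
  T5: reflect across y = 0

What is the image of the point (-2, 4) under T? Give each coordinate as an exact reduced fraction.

T(p) = (7, -5)

T1 rotate counter-clockwise with cos θ = -4/5, sin θ = -3/5: (-2, 4) → (4, -2)
T2 shear: x ← x − 1/2·y: (4, -2) → (5, -2)
T3 translate by (2, 4): (5, -2) → (7, 2)
T4 translate by (0, 3): (7, 2) → (7, 5)
T5 reflect across y = 0: (7, 5) → (7, -5)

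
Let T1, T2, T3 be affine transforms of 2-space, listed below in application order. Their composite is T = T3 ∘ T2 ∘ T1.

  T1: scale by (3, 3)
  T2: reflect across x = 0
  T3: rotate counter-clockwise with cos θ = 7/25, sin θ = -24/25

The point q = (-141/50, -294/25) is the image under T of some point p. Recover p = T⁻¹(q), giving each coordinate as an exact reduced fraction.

p = (-7/2, -2)

T1 = [3 0 0; 0 3 0; 0 0 1]
T2·T1 = [-3 0 0; 0 3 0; 0 0 1]
T3·…·T1 = [-21/25 72/25 0; 72/25 21/25 0; 0 0 1]
det M = -9; M⁻¹ = [-7/75 8/25 0; 8/25 7/75 0; 0 0 1]
M⁻¹ · (-141/50, -294/25)ᵀ = (-7/2, -2)ᵀ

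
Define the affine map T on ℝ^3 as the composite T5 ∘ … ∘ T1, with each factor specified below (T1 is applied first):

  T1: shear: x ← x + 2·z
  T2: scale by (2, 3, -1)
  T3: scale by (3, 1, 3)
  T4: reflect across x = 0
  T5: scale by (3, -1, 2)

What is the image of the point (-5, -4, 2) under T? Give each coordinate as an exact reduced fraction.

T(p) = (18, 12, -12)

T1 shear: x ← x + 2·z: (-5, -4, 2) → (-1, -4, 2)
T2 scale by (2, 3, -1): (-1, -4, 2) → (-2, -12, -2)
T3 scale by (3, 1, 3): (-2, -12, -2) → (-6, -12, -6)
T4 reflect across x = 0: (-6, -12, -6) → (6, -12, -6)
T5 scale by (3, -1, 2): (6, -12, -6) → (18, 12, -12)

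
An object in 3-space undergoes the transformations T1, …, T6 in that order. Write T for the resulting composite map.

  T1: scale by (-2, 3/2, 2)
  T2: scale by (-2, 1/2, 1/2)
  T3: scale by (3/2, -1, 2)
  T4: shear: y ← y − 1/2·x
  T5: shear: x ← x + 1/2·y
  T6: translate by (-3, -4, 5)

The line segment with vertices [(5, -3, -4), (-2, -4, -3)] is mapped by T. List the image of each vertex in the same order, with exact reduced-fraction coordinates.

image vertices: (165/8, -67/4, -3), (-21/2, 5, -1)

T1 scale by (-2, 3/2, 2): (5, -3, -4) → (-10, -9/2, -8); (-2, -4, -3) → (4, -6, -6)
T2 scale by (-2, 1/2, 1/2): (-10, -9/2, -8) → (20, -9/4, -4); (4, -6, -6) → (-8, -3, -3)
T3 scale by (3/2, -1, 2): (20, -9/4, -4) → (30, 9/4, -8); (-8, -3, -3) → (-12, 3, -6)
T4 shear: y ← y − 1/2·x: (30, 9/4, -8) → (30, -51/4, -8); (-12, 3, -6) → (-12, 9, -6)
T5 shear: x ← x + 1/2·y: (30, -51/4, -8) → (189/8, -51/4, -8); (-12, 9, -6) → (-15/2, 9, -6)
T6 translate by (-3, -4, 5): (189/8, -51/4, -8) → (165/8, -67/4, -3); (-15/2, 9, -6) → (-21/2, 5, -1)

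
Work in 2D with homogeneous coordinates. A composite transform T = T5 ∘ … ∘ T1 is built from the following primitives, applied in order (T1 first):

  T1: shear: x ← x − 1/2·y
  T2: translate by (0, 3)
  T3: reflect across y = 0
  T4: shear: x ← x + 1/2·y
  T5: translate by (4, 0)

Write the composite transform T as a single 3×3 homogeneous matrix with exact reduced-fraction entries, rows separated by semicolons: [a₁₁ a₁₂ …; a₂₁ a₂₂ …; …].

T1 = [1 -1/2 0; 0 1 0; 0 0 1]
T2·T1 = [1 -1/2 0; 0 1 3; 0 0 1]
T3·…·T1 = [1 -1/2 0; 0 -1 -3; 0 0 1]
T4·…·T1 = [1 -1 -3/2; 0 -1 -3; 0 0 1]
T5·…·T1 = [1 -1 5/2; 0 -1 -3; 0 0 1]

T = [1 -1 5/2; 0 -1 -3; 0 0 1]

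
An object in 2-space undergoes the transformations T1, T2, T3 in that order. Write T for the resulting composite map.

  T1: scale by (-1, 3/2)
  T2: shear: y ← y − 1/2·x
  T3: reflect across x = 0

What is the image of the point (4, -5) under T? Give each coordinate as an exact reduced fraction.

T(p) = (4, -11/2)

T1 scale by (-1, 3/2): (4, -5) → (-4, -15/2)
T2 shear: y ← y − 1/2·x: (-4, -15/2) → (-4, -11/2)
T3 reflect across x = 0: (-4, -11/2) → (4, -11/2)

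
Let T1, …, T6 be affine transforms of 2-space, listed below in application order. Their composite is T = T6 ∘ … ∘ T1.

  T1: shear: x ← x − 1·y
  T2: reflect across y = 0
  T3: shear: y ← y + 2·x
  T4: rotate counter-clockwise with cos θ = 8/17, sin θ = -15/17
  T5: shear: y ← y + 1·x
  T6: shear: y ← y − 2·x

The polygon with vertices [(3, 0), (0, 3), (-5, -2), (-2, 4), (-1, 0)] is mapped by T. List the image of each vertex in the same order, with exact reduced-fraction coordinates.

T1 shear: x ← x − 1·y: (3, 0) → (3, 0); (0, 3) → (-3, 3); (-5, -2) → (-3, -2); (-2, 4) → (-6, 4); (-1, 0) → (-1, 0)
T2 reflect across y = 0: (3, 0) → (3, 0); (-3, 3) → (-3, -3); (-3, -2) → (-3, 2); (-6, 4) → (-6, -4); (-1, 0) → (-1, 0)
T3 shear: y ← y + 2·x: (3, 0) → (3, 6); (-3, -3) → (-3, -9); (-3, 2) → (-3, -4); (-6, -4) → (-6, -16); (-1, 0) → (-1, -2)
T4 rotate counter-clockwise with cos θ = 8/17, sin θ = -15/17: (3, 6) → (114/17, 3/17); (-3, -9) → (-159/17, -27/17); (-3, -4) → (-84/17, 13/17); (-6, -16) → (-288/17, -38/17); (-1, -2) → (-38/17, -1/17)
T5 shear: y ← y + 1·x: (114/17, 3/17) → (114/17, 117/17); (-159/17, -27/17) → (-159/17, -186/17); (-84/17, 13/17) → (-84/17, -71/17); (-288/17, -38/17) → (-288/17, -326/17); (-38/17, -1/17) → (-38/17, -39/17)
T6 shear: y ← y − 2·x: (114/17, 117/17) → (114/17, -111/17); (-159/17, -186/17) → (-159/17, 132/17); (-84/17, -71/17) → (-84/17, 97/17); (-288/17, -326/17) → (-288/17, 250/17); (-38/17, -39/17) → (-38/17, 37/17)

image vertices: (114/17, -111/17), (-159/17, 132/17), (-84/17, 97/17), (-288/17, 250/17), (-38/17, 37/17)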